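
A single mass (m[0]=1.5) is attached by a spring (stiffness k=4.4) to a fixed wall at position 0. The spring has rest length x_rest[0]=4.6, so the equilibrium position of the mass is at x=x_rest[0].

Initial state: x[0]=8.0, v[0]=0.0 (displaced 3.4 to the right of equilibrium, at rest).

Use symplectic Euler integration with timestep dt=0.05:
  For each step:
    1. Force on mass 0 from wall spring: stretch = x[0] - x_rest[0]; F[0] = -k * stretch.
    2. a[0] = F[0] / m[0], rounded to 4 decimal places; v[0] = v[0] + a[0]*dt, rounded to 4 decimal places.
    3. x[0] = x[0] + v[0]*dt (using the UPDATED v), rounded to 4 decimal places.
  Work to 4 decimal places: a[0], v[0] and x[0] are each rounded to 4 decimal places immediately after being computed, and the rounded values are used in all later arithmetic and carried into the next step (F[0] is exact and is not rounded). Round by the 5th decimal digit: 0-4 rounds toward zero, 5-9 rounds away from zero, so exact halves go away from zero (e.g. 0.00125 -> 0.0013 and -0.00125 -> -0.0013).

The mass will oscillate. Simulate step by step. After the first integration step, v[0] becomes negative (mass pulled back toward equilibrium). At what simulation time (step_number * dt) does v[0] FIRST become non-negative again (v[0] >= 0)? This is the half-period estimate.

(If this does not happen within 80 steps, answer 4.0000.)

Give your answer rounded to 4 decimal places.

Answer: 1.8500

Derivation:
Step 0: x=[8.0000] v=[0.0000]
Step 1: x=[7.9751] v=[-0.4987]
Step 2: x=[7.9254] v=[-0.9937]
Step 3: x=[7.8513] v=[-1.4814]
Step 4: x=[7.7534] v=[-1.9583]
Step 5: x=[7.6324] v=[-2.4208]
Step 6: x=[7.4891] v=[-2.8656]
Step 7: x=[7.3246] v=[-3.2893]
Step 8: x=[7.1402] v=[-3.6889]
Step 9: x=[6.9371] v=[-4.0615]
Step 10: x=[6.7169] v=[-4.4043]
Step 11: x=[6.4812] v=[-4.7148]
Step 12: x=[6.2317] v=[-4.9907]
Step 13: x=[5.9702] v=[-5.2300]
Step 14: x=[5.6987] v=[-5.4310]
Step 15: x=[5.4191] v=[-5.5921]
Step 16: x=[5.1335] v=[-5.7122]
Step 17: x=[4.8440] v=[-5.7904]
Step 18: x=[4.5527] v=[-5.8262]
Step 19: x=[4.2617] v=[-5.8193]
Step 20: x=[3.9732] v=[-5.7697]
Step 21: x=[3.6893] v=[-5.6778]
Step 22: x=[3.4121] v=[-5.5442]
Step 23: x=[3.1436] v=[-5.3700]
Step 24: x=[2.8858] v=[-5.1564]
Step 25: x=[2.6406] v=[-4.9050]
Step 26: x=[2.4097] v=[-4.6176]
Step 27: x=[2.1949] v=[-4.2964]
Step 28: x=[1.9977] v=[-3.9437]
Step 29: x=[1.8196] v=[-3.5620]
Step 30: x=[1.6619] v=[-3.1542]
Step 31: x=[1.5257] v=[-2.7233]
Step 32: x=[1.4121] v=[-2.2724]
Step 33: x=[1.3219] v=[-1.8048]
Step 34: x=[1.2557] v=[-1.3240]
Step 35: x=[1.2140] v=[-0.8335]
Step 36: x=[1.1972] v=[-0.3369]
Step 37: x=[1.2053] v=[0.1622]
First v>=0 after going negative at step 37, time=1.8500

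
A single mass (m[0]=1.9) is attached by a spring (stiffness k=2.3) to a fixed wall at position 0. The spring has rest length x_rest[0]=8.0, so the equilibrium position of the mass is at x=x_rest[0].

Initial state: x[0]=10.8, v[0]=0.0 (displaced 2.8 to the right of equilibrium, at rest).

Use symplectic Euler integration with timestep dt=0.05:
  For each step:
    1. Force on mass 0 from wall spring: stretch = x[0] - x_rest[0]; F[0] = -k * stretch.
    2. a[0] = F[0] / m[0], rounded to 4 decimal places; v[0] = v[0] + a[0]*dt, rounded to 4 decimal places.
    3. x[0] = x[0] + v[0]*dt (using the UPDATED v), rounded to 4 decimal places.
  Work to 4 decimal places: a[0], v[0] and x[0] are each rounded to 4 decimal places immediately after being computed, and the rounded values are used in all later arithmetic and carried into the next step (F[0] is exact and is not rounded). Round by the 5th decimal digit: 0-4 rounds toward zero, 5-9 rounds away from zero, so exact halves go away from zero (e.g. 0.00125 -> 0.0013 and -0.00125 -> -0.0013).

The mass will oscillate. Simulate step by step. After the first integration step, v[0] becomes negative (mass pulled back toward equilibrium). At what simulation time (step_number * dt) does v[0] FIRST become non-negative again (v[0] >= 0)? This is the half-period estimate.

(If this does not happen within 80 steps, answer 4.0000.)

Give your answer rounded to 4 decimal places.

Step 0: x=[10.8000] v=[0.0000]
Step 1: x=[10.7915] v=[-0.1695]
Step 2: x=[10.7746] v=[-0.3385]
Step 3: x=[10.7493] v=[-0.5064]
Step 4: x=[10.7157] v=[-0.6728]
Step 5: x=[10.6738] v=[-0.8372]
Step 6: x=[10.6239] v=[-0.9990]
Step 7: x=[10.5660] v=[-1.1578]
Step 8: x=[10.5003] v=[-1.3131]
Step 9: x=[10.4271] v=[-1.4644]
Step 10: x=[10.3465] v=[-1.6113]
Step 11: x=[10.2588] v=[-1.7533]
Step 12: x=[10.1643] v=[-1.8900]
Step 13: x=[10.0633] v=[-2.0210]
Step 14: x=[9.9560] v=[-2.1459]
Step 15: x=[9.8428] v=[-2.2643]
Step 16: x=[9.7240] v=[-2.3758]
Step 17: x=[9.6000] v=[-2.4801]
Step 18: x=[9.4712] v=[-2.5769]
Step 19: x=[9.3379] v=[-2.6659]
Step 20: x=[9.2006] v=[-2.7469]
Step 21: x=[9.0596] v=[-2.8196]
Step 22: x=[8.9154] v=[-2.8837]
Step 23: x=[8.7684] v=[-2.9391]
Step 24: x=[8.6191] v=[-2.9856]
Step 25: x=[8.4679] v=[-3.0231]
Step 26: x=[8.3153] v=[-3.0514]
Step 27: x=[8.1618] v=[-3.0705]
Step 28: x=[8.0078] v=[-3.0803]
Step 29: x=[7.8538] v=[-3.0808]
Step 30: x=[7.7002] v=[-3.0720]
Step 31: x=[7.5475] v=[-3.0539]
Step 32: x=[7.3962] v=[-3.0265]
Step 33: x=[7.2467] v=[-2.9900]
Step 34: x=[7.0995] v=[-2.9444]
Step 35: x=[6.9550] v=[-2.8899]
Step 36: x=[6.8137] v=[-2.8267]
Step 37: x=[6.6760] v=[-2.7549]
Step 38: x=[6.5423] v=[-2.6748]
Step 39: x=[6.4130] v=[-2.5866]
Step 40: x=[6.2885] v=[-2.4905]
Step 41: x=[6.1692] v=[-2.3869]
Step 42: x=[6.0554] v=[-2.2761]
Step 43: x=[5.9475] v=[-2.1584]
Step 44: x=[5.8458] v=[-2.0342]
Step 45: x=[5.7506] v=[-1.9038]
Step 46: x=[5.6622] v=[-1.7677]
Step 47: x=[5.5809] v=[-1.6262]
Step 48: x=[5.5069] v=[-1.4798]
Step 49: x=[5.4405] v=[-1.3289]
Step 50: x=[5.3818] v=[-1.1740]
Step 51: x=[5.3310] v=[-1.0155]
Step 52: x=[5.2883] v=[-0.8540]
Step 53: x=[5.2538] v=[-0.6899]
Step 54: x=[5.2276] v=[-0.5237]
Step 55: x=[5.2098] v=[-0.3559]
Step 56: x=[5.2005] v=[-0.1870]
Step 57: x=[5.1996] v=[-0.0176]
Step 58: x=[5.2072] v=[0.1519]
First v>=0 after going negative at step 58, time=2.9000

Answer: 2.9000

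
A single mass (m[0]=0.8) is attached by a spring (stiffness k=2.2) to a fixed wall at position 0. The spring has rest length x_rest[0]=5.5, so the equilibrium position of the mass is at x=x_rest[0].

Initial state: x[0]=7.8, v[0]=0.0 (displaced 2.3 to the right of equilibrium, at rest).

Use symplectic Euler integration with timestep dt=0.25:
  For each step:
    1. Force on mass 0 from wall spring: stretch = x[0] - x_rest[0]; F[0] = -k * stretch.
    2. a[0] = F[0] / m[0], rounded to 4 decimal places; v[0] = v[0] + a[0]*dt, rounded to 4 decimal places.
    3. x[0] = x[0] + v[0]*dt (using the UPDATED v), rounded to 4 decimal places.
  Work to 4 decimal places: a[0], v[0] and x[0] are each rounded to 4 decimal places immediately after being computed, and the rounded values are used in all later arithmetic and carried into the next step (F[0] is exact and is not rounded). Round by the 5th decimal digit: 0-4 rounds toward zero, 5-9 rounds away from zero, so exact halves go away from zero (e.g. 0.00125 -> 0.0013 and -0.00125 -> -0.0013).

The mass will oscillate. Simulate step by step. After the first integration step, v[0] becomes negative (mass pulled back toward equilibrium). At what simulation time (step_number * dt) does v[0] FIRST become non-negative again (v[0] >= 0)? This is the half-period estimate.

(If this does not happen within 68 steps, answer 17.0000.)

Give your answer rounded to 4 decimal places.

Step 0: x=[7.8000] v=[0.0000]
Step 1: x=[7.4047] v=[-1.5813]
Step 2: x=[6.6820] v=[-2.8908]
Step 3: x=[5.7562] v=[-3.7034]
Step 4: x=[4.7863] v=[-3.8796]
Step 5: x=[3.9391] v=[-3.3889]
Step 6: x=[3.3602] v=[-2.3158]
Step 7: x=[3.1490] v=[-0.8447]
Step 8: x=[3.3419] v=[0.7716]
First v>=0 after going negative at step 8, time=2.0000

Answer: 2.0000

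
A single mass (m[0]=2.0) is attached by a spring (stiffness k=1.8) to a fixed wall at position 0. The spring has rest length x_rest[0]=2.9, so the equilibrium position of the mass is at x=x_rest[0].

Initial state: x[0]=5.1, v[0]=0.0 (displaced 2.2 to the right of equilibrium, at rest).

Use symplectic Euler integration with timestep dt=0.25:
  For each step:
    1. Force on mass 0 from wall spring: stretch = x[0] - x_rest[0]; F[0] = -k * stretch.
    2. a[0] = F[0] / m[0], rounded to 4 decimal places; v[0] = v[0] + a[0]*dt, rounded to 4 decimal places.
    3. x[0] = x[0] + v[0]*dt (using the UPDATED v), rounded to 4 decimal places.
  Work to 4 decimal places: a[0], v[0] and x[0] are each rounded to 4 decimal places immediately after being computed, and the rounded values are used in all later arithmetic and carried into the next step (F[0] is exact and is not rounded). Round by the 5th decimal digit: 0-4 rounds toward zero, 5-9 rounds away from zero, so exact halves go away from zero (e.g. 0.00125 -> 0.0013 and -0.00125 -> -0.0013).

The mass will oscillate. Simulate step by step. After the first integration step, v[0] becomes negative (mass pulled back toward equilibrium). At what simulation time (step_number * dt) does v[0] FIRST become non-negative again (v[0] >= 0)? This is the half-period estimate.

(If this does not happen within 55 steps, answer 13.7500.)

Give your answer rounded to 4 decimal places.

Answer: 3.5000

Derivation:
Step 0: x=[5.1000] v=[0.0000]
Step 1: x=[4.9763] v=[-0.4950]
Step 2: x=[4.7358] v=[-0.9622]
Step 3: x=[4.3920] v=[-1.3753]
Step 4: x=[3.9643] v=[-1.7110]
Step 5: x=[3.4767] v=[-1.9505]
Step 6: x=[2.9566] v=[-2.0803]
Step 7: x=[2.4334] v=[-2.0930]
Step 8: x=[1.9364] v=[-1.9880]
Step 9: x=[1.4936] v=[-1.7712]
Step 10: x=[1.1299] v=[-1.4548]
Step 11: x=[0.8658] v=[-1.0565]
Step 12: x=[0.7161] v=[-0.5988]
Step 13: x=[0.6893] v=[-0.1074]
Step 14: x=[0.7868] v=[0.3900]
First v>=0 after going negative at step 14, time=3.5000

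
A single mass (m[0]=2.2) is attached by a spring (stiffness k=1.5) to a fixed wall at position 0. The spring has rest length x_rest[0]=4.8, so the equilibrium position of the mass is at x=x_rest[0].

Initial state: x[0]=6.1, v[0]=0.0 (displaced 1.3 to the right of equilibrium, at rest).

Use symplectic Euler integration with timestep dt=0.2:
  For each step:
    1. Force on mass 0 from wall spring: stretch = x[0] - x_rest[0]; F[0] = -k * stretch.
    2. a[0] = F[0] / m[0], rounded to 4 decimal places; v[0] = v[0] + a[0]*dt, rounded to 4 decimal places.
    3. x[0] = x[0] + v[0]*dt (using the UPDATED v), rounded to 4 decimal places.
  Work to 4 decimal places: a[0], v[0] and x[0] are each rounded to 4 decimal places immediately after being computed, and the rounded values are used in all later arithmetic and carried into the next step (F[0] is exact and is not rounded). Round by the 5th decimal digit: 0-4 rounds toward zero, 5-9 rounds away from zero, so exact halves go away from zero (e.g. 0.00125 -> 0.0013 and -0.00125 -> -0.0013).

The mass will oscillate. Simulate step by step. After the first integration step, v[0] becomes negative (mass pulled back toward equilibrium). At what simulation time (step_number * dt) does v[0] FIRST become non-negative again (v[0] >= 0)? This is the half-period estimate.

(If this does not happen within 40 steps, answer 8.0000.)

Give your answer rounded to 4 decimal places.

Answer: 4.0000

Derivation:
Step 0: x=[6.1000] v=[0.0000]
Step 1: x=[6.0645] v=[-0.1773]
Step 2: x=[5.9946] v=[-0.3497]
Step 3: x=[5.8921] v=[-0.5126]
Step 4: x=[5.7598] v=[-0.6615]
Step 5: x=[5.6013] v=[-0.7924]
Step 6: x=[5.4210] v=[-0.9017]
Step 7: x=[5.2237] v=[-0.9864]
Step 8: x=[5.0149] v=[-1.0442]
Step 9: x=[4.8002] v=[-1.0735]
Step 10: x=[4.5855] v=[-1.0735]
Step 11: x=[4.3767] v=[-1.0442]
Step 12: x=[4.1794] v=[-0.9865]
Step 13: x=[3.9990] v=[-0.9019]
Step 14: x=[3.8405] v=[-0.7927]
Step 15: x=[3.7081] v=[-0.6619]
Step 16: x=[3.6055] v=[-0.5130]
Step 17: x=[3.5355] v=[-0.3501]
Step 18: x=[3.5000] v=[-0.1777]
Step 19: x=[3.4999] v=[-0.0004]
Step 20: x=[3.5353] v=[0.1769]
First v>=0 after going negative at step 20, time=4.0000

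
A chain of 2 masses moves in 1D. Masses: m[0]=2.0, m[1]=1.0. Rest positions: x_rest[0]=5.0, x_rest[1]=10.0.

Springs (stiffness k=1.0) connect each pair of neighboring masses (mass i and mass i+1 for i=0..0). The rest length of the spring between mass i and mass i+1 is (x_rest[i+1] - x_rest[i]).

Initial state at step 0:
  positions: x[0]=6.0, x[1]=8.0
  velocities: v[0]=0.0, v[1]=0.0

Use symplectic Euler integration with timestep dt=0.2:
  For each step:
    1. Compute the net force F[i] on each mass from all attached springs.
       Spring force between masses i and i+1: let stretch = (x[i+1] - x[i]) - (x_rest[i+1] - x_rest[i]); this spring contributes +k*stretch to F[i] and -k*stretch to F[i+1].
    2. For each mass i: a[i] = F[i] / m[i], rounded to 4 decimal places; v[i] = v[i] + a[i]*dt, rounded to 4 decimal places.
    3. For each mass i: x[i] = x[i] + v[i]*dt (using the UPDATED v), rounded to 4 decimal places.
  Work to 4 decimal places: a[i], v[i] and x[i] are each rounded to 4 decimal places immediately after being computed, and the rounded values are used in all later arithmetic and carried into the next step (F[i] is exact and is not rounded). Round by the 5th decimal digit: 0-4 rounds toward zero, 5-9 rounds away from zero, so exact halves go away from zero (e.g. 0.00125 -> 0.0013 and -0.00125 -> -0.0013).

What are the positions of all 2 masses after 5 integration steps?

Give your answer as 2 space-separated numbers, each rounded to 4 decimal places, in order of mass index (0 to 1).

Answer: 5.2201 9.5599

Derivation:
Step 0: x=[6.0000 8.0000] v=[0.0000 0.0000]
Step 1: x=[5.9400 8.1200] v=[-0.3000 0.6000]
Step 2: x=[5.8236 8.3528] v=[-0.5820 1.1640]
Step 3: x=[5.6578 8.6844] v=[-0.8291 1.6582]
Step 4: x=[5.4525 9.0950] v=[-1.0264 2.0529]
Step 5: x=[5.2201 9.5599] v=[-1.1622 2.3244]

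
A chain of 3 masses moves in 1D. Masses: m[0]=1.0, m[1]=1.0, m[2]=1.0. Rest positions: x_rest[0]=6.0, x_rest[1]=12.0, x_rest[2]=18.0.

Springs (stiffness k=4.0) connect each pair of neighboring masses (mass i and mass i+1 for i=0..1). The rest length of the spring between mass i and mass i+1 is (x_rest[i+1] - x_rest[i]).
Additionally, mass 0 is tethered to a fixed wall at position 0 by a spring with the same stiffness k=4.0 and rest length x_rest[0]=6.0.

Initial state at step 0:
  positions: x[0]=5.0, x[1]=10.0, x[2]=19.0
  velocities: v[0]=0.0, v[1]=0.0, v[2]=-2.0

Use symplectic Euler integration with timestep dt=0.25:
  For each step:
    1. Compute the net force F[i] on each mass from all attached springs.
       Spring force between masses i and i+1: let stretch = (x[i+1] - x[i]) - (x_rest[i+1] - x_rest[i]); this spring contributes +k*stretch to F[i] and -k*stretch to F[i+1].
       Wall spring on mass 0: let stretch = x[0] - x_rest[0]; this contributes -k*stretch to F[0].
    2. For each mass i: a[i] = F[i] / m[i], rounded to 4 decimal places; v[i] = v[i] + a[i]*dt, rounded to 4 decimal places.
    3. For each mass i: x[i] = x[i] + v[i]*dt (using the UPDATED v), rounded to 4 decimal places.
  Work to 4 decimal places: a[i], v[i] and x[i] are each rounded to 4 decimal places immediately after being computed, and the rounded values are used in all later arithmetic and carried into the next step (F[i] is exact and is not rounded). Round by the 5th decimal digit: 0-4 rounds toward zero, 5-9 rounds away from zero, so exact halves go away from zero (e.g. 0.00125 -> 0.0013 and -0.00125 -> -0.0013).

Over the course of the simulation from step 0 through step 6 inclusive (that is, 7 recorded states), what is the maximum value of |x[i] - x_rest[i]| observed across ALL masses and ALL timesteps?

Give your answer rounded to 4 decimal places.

Answer: 2.7929

Derivation:
Step 0: x=[5.0000 10.0000 19.0000] v=[0.0000 0.0000 -2.0000]
Step 1: x=[5.0000 11.0000 17.7500] v=[0.0000 4.0000 -5.0000]
Step 2: x=[5.2500 12.1875 16.3125] v=[1.0000 4.7500 -5.7500]
Step 3: x=[5.9219 12.6719 15.3438] v=[2.6875 1.9375 -3.8750]
Step 4: x=[6.8008 12.1368 15.2071] v=[3.5156 -2.1406 -0.5469]
Step 5: x=[7.3135 11.0352 15.8028] v=[2.0508 -4.4063 2.3828]
Step 6: x=[6.9283 10.1951 16.7066] v=[-1.5410 -3.3604 3.6152]
Max displacement = 2.7929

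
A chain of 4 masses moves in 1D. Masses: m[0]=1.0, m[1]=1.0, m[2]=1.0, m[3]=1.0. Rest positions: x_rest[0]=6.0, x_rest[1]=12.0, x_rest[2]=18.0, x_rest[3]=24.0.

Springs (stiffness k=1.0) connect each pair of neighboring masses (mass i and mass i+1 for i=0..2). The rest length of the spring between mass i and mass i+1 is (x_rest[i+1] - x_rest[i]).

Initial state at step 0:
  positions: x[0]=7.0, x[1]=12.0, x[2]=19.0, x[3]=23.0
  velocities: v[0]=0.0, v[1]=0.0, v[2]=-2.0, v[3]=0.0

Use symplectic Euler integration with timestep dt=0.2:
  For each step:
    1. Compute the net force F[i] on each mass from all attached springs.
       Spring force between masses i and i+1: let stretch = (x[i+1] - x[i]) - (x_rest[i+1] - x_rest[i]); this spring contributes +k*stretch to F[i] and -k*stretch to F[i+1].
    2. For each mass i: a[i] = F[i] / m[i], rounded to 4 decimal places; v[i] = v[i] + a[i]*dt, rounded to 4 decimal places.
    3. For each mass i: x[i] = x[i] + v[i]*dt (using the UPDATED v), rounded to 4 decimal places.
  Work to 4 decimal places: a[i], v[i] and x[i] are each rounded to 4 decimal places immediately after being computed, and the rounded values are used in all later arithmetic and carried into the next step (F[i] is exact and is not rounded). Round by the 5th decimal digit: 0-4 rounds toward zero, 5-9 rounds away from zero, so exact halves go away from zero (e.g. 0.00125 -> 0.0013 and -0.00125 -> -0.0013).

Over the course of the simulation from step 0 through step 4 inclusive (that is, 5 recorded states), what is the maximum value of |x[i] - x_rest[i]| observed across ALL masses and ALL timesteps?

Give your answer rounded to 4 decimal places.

Step 0: x=[7.0000 12.0000 19.0000 23.0000] v=[0.0000 0.0000 -2.0000 0.0000]
Step 1: x=[6.9600 12.0800 18.4800 23.0800] v=[-0.2000 0.4000 -2.6000 0.4000]
Step 2: x=[6.8848 12.2112 17.8880 23.2160] v=[-0.3760 0.6560 -2.9600 0.6800]
Step 3: x=[6.7827 12.3564 17.2820 23.3789] v=[-0.5107 0.7261 -3.0298 0.8144]
Step 4: x=[6.6635 12.4757 16.7229 23.5379] v=[-0.5960 0.5965 -2.7955 0.7950]
Max displacement = 1.2771

Answer: 1.2771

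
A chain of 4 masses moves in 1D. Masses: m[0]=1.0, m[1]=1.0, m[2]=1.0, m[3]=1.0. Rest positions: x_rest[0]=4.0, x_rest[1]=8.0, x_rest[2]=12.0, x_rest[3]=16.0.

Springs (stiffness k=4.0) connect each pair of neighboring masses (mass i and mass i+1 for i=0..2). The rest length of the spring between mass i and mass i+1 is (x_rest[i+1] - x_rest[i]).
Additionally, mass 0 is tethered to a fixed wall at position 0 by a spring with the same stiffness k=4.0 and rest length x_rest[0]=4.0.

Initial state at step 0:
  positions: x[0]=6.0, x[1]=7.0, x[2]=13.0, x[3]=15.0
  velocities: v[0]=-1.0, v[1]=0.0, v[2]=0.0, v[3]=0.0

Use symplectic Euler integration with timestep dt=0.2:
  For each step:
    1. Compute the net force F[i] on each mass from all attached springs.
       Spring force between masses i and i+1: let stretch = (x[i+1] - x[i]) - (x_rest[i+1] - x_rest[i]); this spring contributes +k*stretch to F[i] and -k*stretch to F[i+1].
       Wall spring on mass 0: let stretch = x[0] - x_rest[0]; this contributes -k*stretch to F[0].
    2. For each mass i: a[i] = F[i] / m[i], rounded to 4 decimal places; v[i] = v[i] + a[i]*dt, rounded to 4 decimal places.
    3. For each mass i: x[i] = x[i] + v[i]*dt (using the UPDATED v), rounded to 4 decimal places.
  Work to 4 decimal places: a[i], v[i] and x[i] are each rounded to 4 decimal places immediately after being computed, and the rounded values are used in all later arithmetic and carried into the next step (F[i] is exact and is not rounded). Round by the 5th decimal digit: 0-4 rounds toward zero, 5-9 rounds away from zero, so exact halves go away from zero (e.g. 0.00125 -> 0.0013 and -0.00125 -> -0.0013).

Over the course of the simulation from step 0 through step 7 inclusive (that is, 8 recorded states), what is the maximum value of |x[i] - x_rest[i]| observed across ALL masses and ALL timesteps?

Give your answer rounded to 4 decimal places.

Step 0: x=[6.0000 7.0000 13.0000 15.0000] v=[-1.0000 0.0000 0.0000 0.0000]
Step 1: x=[5.0000 7.8000 12.3600 15.3200] v=[-5.0000 4.0000 -3.2000 1.6000]
Step 2: x=[3.6480 8.8816 11.4640 15.8064] v=[-6.7600 5.4080 -4.4800 2.4320]
Step 3: x=[2.5497 9.5390 10.8496 16.2380] v=[-5.4915 3.2870 -3.0720 2.1581]
Step 4: x=[2.1617 9.2878 10.8876 16.4475] v=[-1.9398 -1.2560 0.1902 1.0474]
Step 5: x=[2.5680 8.1524 11.5593 16.4074] v=[2.0317 -5.6770 3.3583 -0.2005]
Step 6: x=[3.4570 6.6686 12.4616 16.2316] v=[4.4448 -7.4190 4.5113 -0.8790]
Step 7: x=[4.3067 5.5978 13.0402 16.0926] v=[4.2485 -5.3539 2.8929 -0.6950]
Max displacement = 2.4022

Answer: 2.4022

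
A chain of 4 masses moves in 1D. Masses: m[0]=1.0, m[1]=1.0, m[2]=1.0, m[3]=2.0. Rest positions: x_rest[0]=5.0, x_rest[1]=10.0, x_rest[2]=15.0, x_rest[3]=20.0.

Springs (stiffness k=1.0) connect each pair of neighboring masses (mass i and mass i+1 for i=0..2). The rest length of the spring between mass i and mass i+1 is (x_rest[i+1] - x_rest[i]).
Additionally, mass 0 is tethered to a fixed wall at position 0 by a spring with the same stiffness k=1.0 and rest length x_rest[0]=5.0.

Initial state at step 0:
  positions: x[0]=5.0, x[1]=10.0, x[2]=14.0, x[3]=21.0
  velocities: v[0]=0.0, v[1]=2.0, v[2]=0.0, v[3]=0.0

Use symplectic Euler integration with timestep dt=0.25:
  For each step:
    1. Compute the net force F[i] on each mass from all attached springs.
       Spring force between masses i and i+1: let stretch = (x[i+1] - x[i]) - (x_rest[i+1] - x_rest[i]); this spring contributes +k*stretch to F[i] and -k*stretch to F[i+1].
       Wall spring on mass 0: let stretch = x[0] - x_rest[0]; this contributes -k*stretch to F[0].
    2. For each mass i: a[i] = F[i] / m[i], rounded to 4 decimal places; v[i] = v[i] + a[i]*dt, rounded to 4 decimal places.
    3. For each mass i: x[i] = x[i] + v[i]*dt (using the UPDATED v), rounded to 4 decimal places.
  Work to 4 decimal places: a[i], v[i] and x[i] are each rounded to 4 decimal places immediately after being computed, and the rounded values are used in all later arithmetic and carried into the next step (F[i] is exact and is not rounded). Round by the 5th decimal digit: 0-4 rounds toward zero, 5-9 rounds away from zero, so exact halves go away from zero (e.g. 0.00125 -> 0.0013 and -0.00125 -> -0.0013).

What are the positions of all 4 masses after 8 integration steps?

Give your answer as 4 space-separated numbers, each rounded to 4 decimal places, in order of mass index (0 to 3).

Answer: 5.8995 11.1654 17.4706 20.0900

Derivation:
Step 0: x=[5.0000 10.0000 14.0000 21.0000] v=[0.0000 2.0000 0.0000 0.0000]
Step 1: x=[5.0000 10.4375 14.1875 20.9375] v=[0.0000 1.7500 0.7500 -0.2500]
Step 2: x=[5.0274 10.7695 14.5625 20.8203] v=[0.1094 1.3281 1.5000 -0.4688]
Step 3: x=[5.0994 10.9797 15.0916 20.6638] v=[0.2881 0.8408 2.1162 -0.6260]
Step 4: x=[5.2202 11.0794 15.7119 20.4894] v=[0.4833 0.3987 2.4813 -0.6975]
Step 5: x=[5.3810 11.1024 16.3413 20.3220] v=[0.6431 0.0920 2.5176 -0.6697]
Step 6: x=[5.5631 11.0953 16.8921 20.1864] v=[0.7282 -0.0286 2.2031 -0.5423]
Step 7: x=[5.7432 11.1047 17.2865 20.1041] v=[0.7205 0.0376 1.5775 -0.3291]
Step 8: x=[5.8995 11.1654 17.4706 20.0900] v=[0.6251 0.2427 0.7365 -0.0563]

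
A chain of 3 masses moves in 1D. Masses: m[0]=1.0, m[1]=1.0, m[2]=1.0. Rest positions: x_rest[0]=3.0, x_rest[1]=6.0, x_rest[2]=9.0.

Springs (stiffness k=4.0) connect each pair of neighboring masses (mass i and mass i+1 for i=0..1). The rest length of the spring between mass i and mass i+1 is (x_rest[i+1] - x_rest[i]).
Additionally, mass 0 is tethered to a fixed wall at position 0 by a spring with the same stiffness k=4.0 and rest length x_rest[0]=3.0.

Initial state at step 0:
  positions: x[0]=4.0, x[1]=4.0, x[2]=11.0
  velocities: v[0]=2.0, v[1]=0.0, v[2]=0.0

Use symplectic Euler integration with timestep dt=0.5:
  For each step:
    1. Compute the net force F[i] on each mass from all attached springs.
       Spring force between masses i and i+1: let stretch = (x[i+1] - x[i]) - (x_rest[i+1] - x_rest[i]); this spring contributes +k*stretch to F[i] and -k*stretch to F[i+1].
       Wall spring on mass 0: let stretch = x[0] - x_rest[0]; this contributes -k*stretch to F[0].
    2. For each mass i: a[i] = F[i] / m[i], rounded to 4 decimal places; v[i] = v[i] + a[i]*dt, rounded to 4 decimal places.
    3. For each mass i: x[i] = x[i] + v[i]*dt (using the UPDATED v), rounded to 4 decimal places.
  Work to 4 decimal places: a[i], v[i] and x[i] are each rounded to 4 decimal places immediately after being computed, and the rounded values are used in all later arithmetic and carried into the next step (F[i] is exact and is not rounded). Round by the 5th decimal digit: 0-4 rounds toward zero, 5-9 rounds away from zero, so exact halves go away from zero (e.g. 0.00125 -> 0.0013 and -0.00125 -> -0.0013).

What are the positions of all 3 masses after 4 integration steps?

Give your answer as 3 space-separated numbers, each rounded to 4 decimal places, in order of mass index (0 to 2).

Step 0: x=[4.0000 4.0000 11.0000] v=[2.0000 0.0000 0.0000]
Step 1: x=[1.0000 11.0000 7.0000] v=[-6.0000 14.0000 -8.0000]
Step 2: x=[7.0000 4.0000 10.0000] v=[12.0000 -14.0000 6.0000]
Step 3: x=[3.0000 6.0000 10.0000] v=[-8.0000 4.0000 0.0000]
Step 4: x=[-1.0000 9.0000 9.0000] v=[-8.0000 6.0000 -2.0000]

Answer: -1.0000 9.0000 9.0000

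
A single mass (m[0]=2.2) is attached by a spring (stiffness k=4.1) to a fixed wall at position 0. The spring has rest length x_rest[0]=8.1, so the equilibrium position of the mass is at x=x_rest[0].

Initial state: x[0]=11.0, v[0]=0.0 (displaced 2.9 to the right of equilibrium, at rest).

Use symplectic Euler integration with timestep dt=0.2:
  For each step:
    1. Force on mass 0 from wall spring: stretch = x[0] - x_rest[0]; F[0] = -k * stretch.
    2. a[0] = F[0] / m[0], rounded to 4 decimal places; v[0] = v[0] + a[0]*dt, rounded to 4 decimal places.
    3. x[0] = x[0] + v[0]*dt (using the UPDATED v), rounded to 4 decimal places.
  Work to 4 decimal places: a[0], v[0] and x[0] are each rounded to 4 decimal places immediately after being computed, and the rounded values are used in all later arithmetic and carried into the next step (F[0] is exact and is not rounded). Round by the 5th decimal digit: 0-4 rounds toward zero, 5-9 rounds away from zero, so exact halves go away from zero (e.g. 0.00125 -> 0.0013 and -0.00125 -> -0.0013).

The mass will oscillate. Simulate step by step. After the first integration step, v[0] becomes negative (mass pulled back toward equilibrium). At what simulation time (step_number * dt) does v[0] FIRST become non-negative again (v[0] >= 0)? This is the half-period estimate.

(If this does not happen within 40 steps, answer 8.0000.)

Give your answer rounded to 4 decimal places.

Step 0: x=[11.0000] v=[0.0000]
Step 1: x=[10.7838] v=[-1.0809]
Step 2: x=[10.3676] v=[-2.0812]
Step 3: x=[9.7823] v=[-2.9264]
Step 4: x=[9.0716] v=[-3.5534]
Step 5: x=[8.2885] v=[-3.9155]
Step 6: x=[7.4913] v=[-3.9858]
Step 7: x=[6.7395] v=[-3.7589]
Step 8: x=[6.0891] v=[-3.2518]
Step 9: x=[5.5886] v=[-2.5023]
Step 10: x=[5.2754] v=[-1.5662]
Step 11: x=[5.1727] v=[-0.5134]
Step 12: x=[5.2882] v=[0.5777]
First v>=0 after going negative at step 12, time=2.4000

Answer: 2.4000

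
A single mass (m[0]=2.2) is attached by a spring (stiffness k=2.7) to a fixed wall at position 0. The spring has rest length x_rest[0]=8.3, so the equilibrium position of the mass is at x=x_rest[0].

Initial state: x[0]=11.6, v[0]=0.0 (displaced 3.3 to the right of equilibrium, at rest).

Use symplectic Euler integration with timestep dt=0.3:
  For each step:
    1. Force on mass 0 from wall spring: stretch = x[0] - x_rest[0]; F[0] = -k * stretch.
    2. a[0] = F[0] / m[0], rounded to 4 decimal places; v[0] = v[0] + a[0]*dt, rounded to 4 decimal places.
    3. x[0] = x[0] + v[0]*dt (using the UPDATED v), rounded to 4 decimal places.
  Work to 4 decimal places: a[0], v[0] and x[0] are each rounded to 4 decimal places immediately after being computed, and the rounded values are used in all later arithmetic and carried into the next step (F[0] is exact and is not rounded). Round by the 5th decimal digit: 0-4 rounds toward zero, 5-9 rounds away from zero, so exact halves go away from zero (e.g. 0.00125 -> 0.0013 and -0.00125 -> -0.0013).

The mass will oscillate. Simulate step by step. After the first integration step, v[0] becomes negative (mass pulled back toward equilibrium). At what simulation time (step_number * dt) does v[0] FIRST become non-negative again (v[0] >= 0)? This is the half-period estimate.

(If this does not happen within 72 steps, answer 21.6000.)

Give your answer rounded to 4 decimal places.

Step 0: x=[11.6000] v=[0.0000]
Step 1: x=[11.2355] v=[-1.2150]
Step 2: x=[10.5468] v=[-2.2958]
Step 3: x=[9.6099] v=[-3.1230]
Step 4: x=[8.5283] v=[-3.6053]
Step 5: x=[7.4215] v=[-3.6894]
Step 6: x=[6.4117] v=[-3.3659]
Step 7: x=[5.6105] v=[-2.6707]
Step 8: x=[5.1064] v=[-1.6805]
Step 9: x=[4.9550] v=[-0.5047]
Step 10: x=[5.1731] v=[0.7269]
First v>=0 after going negative at step 10, time=3.0000

Answer: 3.0000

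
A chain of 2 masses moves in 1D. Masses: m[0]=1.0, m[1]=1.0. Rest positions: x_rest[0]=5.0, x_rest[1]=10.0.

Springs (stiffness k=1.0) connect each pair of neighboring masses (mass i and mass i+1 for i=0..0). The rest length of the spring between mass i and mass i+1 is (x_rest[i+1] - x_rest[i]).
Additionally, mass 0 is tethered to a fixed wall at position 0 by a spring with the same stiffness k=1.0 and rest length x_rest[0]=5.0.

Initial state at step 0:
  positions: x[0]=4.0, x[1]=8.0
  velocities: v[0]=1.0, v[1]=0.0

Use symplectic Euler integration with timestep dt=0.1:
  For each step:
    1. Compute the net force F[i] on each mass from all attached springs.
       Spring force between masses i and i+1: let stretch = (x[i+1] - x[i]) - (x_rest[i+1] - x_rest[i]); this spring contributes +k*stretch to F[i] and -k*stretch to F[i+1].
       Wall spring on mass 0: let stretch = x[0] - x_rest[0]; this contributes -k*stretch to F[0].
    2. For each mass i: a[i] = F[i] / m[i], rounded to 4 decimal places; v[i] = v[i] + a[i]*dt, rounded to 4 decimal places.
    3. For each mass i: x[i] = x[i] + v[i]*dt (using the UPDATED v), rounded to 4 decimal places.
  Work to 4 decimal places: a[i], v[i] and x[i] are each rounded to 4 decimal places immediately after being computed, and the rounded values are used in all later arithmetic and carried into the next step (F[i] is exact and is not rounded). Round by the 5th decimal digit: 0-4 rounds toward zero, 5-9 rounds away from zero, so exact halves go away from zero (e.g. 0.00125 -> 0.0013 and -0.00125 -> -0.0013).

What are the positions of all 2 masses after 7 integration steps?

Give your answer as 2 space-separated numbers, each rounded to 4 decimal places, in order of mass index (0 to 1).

Step 0: x=[4.0000 8.0000] v=[1.0000 0.0000]
Step 1: x=[4.1000 8.0100] v=[1.0000 0.1000]
Step 2: x=[4.1981 8.0309] v=[0.9810 0.2090]
Step 3: x=[4.2926 8.0635] v=[0.9445 0.3257]
Step 4: x=[4.3818 8.1084] v=[0.8923 0.4486]
Step 5: x=[4.4645 8.1660] v=[0.8268 0.5759]
Step 6: x=[4.5396 8.2366] v=[0.7505 0.7058]
Step 7: x=[4.6062 8.3202] v=[0.6662 0.8361]

Answer: 4.6062 8.3202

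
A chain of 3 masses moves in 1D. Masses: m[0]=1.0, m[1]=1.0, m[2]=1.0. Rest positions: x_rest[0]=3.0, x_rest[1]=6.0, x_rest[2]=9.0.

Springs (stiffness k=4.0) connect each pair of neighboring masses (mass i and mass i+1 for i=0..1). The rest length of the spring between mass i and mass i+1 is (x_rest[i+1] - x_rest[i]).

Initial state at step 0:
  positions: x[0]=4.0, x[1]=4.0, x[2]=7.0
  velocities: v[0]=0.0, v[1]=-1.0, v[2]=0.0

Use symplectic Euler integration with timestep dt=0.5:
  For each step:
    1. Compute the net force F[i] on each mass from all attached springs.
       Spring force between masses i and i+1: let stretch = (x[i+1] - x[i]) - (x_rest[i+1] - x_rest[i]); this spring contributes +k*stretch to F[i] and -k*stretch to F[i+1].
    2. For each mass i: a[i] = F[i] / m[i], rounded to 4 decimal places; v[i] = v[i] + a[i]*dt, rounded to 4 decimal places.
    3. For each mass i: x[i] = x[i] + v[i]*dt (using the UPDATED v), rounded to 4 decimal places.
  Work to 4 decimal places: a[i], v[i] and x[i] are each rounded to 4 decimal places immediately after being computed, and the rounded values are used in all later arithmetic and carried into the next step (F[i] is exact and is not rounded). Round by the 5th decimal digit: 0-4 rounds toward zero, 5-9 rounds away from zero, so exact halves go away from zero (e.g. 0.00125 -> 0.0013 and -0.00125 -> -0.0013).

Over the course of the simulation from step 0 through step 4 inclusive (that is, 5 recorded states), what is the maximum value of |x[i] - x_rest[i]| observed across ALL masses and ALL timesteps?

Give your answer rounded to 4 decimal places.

Answer: 2.5000

Derivation:
Step 0: x=[4.0000 4.0000 7.0000] v=[0.0000 -1.0000 0.0000]
Step 1: x=[1.0000 6.5000 7.0000] v=[-6.0000 5.0000 0.0000]
Step 2: x=[0.5000 4.0000 9.5000] v=[-1.0000 -5.0000 5.0000]
Step 3: x=[0.5000 3.5000 9.5000] v=[0.0000 -1.0000 0.0000]
Step 4: x=[0.5000 6.0000 6.5000] v=[0.0000 5.0000 -6.0000]
Max displacement = 2.5000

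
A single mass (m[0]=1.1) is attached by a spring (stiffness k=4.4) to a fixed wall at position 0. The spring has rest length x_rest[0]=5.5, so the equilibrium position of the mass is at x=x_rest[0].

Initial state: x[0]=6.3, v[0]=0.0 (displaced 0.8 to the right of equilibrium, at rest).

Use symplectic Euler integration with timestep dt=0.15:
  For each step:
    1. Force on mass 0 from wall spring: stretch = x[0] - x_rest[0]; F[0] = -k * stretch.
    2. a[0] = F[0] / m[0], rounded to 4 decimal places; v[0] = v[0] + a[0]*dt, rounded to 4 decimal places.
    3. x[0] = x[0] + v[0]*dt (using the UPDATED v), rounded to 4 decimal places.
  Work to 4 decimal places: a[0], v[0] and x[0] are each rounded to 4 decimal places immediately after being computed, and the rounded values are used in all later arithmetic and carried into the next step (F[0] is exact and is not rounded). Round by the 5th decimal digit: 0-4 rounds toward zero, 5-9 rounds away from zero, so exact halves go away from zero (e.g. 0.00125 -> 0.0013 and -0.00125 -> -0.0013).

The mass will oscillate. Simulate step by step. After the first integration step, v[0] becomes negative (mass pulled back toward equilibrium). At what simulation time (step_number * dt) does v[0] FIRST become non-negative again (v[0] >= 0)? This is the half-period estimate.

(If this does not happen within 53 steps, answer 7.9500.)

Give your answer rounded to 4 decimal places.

Step 0: x=[6.3000] v=[0.0000]
Step 1: x=[6.2280] v=[-0.4800]
Step 2: x=[6.0905] v=[-0.9168]
Step 3: x=[5.8998] v=[-1.2711]
Step 4: x=[5.6732] v=[-1.5110]
Step 5: x=[5.4310] v=[-1.6149]
Step 6: x=[5.1950] v=[-1.5735]
Step 7: x=[4.9864] v=[-1.3905]
Step 8: x=[4.8241] v=[-1.0823]
Step 9: x=[4.7226] v=[-0.6768]
Step 10: x=[4.6910] v=[-0.2104]
Step 11: x=[4.7323] v=[0.2750]
First v>=0 after going negative at step 11, time=1.6500

Answer: 1.6500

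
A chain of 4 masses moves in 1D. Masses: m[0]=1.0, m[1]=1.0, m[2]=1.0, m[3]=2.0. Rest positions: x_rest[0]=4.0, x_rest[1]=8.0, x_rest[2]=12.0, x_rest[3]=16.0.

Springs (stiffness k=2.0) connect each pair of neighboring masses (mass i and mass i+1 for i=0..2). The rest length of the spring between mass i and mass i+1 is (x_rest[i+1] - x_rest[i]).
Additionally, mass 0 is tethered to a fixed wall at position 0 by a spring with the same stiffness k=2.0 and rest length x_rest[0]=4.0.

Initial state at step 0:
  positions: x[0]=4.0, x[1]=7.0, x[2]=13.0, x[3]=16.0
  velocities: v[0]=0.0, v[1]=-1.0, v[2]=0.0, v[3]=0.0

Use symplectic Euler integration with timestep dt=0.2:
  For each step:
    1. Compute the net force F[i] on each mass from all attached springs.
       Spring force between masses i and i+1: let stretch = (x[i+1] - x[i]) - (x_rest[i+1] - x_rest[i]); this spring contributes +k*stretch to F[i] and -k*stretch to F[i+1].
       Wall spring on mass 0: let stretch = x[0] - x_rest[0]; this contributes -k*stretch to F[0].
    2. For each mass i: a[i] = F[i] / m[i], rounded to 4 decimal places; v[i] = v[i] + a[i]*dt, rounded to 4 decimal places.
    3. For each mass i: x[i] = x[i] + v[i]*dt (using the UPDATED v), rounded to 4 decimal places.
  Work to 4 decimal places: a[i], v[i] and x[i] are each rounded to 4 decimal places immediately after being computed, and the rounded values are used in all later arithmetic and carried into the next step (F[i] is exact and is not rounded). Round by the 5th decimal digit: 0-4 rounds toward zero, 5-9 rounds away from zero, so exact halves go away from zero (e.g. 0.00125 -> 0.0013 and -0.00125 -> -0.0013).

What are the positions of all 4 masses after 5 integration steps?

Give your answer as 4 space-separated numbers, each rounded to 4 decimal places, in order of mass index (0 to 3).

Step 0: x=[4.0000 7.0000 13.0000 16.0000] v=[0.0000 -1.0000 0.0000 0.0000]
Step 1: x=[3.9200 7.0400 12.7600 16.0400] v=[-0.4000 0.2000 -1.2000 0.2000]
Step 2: x=[3.7760 7.2880 12.3248 16.1088] v=[-0.7200 1.2400 -2.1760 0.3440]
Step 3: x=[3.6109 7.6580 11.7894 16.1862] v=[-0.8256 1.8499 -2.6771 0.3872]
Step 4: x=[3.4807 8.0347 11.2752 16.2478] v=[-0.6511 1.8836 -2.5709 0.3078]
Step 5: x=[3.4363 8.3063 10.8996 16.2705] v=[-0.2218 1.3582 -1.8781 0.1133]

Answer: 3.4363 8.3063 10.8996 16.2705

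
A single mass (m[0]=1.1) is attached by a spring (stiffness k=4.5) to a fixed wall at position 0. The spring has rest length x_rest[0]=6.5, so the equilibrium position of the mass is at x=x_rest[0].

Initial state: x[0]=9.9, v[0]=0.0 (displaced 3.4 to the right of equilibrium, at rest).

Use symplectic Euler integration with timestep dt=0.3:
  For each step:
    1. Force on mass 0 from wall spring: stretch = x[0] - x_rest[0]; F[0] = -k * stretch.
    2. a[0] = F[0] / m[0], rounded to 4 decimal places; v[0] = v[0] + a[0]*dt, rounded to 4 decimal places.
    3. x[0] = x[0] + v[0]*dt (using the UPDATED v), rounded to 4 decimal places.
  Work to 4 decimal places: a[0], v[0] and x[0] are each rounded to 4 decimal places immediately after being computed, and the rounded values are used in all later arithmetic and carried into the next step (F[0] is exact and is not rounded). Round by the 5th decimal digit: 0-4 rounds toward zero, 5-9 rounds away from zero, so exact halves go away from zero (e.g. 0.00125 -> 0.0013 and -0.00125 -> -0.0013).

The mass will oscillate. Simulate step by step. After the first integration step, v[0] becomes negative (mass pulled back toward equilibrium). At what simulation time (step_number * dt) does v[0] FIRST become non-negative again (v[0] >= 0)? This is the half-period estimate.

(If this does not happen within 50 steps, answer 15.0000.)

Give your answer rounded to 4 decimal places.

Step 0: x=[9.9000] v=[0.0000]
Step 1: x=[8.6482] v=[-4.1727]
Step 2: x=[6.6055] v=[-6.8091]
Step 3: x=[4.5239] v=[-6.9386]
Step 4: x=[3.1699] v=[-4.5134]
Step 5: x=[3.0420] v=[-0.4265]
Step 6: x=[4.1872] v=[3.8174]
First v>=0 after going negative at step 6, time=1.8000

Answer: 1.8000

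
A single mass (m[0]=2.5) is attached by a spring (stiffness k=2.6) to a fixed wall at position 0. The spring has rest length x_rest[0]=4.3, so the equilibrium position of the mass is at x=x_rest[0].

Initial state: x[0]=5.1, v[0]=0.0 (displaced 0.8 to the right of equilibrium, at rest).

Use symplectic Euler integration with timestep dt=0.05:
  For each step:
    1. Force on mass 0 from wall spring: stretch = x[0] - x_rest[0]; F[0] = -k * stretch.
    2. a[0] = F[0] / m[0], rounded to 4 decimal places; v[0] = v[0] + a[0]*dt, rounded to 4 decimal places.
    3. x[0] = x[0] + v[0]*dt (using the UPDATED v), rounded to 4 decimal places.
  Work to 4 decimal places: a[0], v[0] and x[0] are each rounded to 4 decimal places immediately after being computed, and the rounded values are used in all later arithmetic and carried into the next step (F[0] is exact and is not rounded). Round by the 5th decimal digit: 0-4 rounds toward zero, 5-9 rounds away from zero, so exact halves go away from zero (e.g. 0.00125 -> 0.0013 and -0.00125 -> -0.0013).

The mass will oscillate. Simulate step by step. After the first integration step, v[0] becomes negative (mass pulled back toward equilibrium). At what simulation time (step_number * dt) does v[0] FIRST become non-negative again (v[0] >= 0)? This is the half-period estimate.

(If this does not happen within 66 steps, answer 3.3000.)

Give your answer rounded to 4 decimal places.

Answer: 3.1000

Derivation:
Step 0: x=[5.1000] v=[0.0000]
Step 1: x=[5.0979] v=[-0.0416]
Step 2: x=[5.0937] v=[-0.0831]
Step 3: x=[5.0875] v=[-0.1244]
Step 4: x=[5.0792] v=[-0.1654]
Step 5: x=[5.0689] v=[-0.2059]
Step 6: x=[5.0566] v=[-0.2459]
Step 7: x=[5.0423] v=[-0.2852]
Step 8: x=[5.0261] v=[-0.3238]
Step 9: x=[5.0080] v=[-0.3616]
Step 10: x=[4.9881] v=[-0.3984]
Step 11: x=[4.9664] v=[-0.4342]
Step 12: x=[4.9430] v=[-0.4689]
Step 13: x=[4.9179] v=[-0.5023]
Step 14: x=[4.8912] v=[-0.5344]
Step 15: x=[4.8629] v=[-0.5651]
Step 16: x=[4.8332] v=[-0.5944]
Step 17: x=[4.8021] v=[-0.6221]
Step 18: x=[4.7697] v=[-0.6482]
Step 19: x=[4.7361] v=[-0.6726]
Step 20: x=[4.7013] v=[-0.6953]
Step 21: x=[4.6655] v=[-0.7162]
Step 22: x=[4.6287] v=[-0.7352]
Step 23: x=[4.5911] v=[-0.7523]
Step 24: x=[4.5527] v=[-0.7674]
Step 25: x=[4.5137] v=[-0.7805]
Step 26: x=[4.4741] v=[-0.7916]
Step 27: x=[4.4341] v=[-0.8007]
Step 28: x=[4.3937] v=[-0.8077]
Step 29: x=[4.3531] v=[-0.8126]
Step 30: x=[4.3123] v=[-0.8154]
Step 31: x=[4.2715] v=[-0.8160]
Step 32: x=[4.2308] v=[-0.8145]
Step 33: x=[4.1903] v=[-0.8109]
Step 34: x=[4.1500] v=[-0.8052]
Step 35: x=[4.1101] v=[-0.7974]
Step 36: x=[4.0707] v=[-0.7875]
Step 37: x=[4.0319] v=[-0.7756]
Step 38: x=[3.9938] v=[-0.7617]
Step 39: x=[3.9565] v=[-0.7458]
Step 40: x=[3.9201] v=[-0.7279]
Step 41: x=[3.8847] v=[-0.7081]
Step 42: x=[3.8504] v=[-0.6865]
Step 43: x=[3.8172] v=[-0.6631]
Step 44: x=[3.7853] v=[-0.6380]
Step 45: x=[3.7547] v=[-0.6112]
Step 46: x=[3.7256] v=[-0.5828]
Step 47: x=[3.6980] v=[-0.5529]
Step 48: x=[3.6719] v=[-0.5216]
Step 49: x=[3.6475] v=[-0.4889]
Step 50: x=[3.6248] v=[-0.4550]
Step 51: x=[3.6038] v=[-0.4199]
Step 52: x=[3.5846] v=[-0.3837]
Step 53: x=[3.5673] v=[-0.3465]
Step 54: x=[3.5519] v=[-0.3084]
Step 55: x=[3.5384] v=[-0.2695]
Step 56: x=[3.5269] v=[-0.2299]
Step 57: x=[3.5174] v=[-0.1897]
Step 58: x=[3.5100] v=[-0.1490]
Step 59: x=[3.5046] v=[-0.1079]
Step 60: x=[3.5013] v=[-0.0665]
Step 61: x=[3.5001] v=[-0.0250]
Step 62: x=[3.5009] v=[0.0166]
First v>=0 after going negative at step 62, time=3.1000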